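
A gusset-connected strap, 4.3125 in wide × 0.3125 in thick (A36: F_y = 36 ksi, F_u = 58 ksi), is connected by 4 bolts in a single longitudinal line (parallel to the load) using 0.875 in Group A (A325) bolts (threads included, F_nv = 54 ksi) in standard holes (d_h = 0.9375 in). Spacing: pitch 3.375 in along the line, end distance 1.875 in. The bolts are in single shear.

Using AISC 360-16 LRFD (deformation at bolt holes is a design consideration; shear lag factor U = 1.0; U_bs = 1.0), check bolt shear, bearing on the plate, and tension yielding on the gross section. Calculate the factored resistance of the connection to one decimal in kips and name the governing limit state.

Bolt shear: A_b = π(0.875)²/4 = 0.60132 in². φR_n = 0.75 × 54 × 0.60132 × 4 × 1 = 97.4 kips.
Bearing (0.3125 in plate, F_u = 58 ksi): end bolts L_c = 1.875 − 0.9375/2 = 1.40625, R_n = min(1.2×1.40625×0.3125×58, 2.4×0.875×0.3125×58) = 30.586 kips/bolt; interior L_c = 3.375 − 0.9375 = 2.4375, R_n = 38.063 kips/bolt. φR_n = 0.75 × (1×30.586 + 3×38.063) = 108.6 kips.
Tension yield (gross): A_g = 4.3125×0.3125 = 1.3477 in². φR_n = 0.90 × 36 × 1.3477 = 43.7 kips.
Governing: min(97.4, 108.6, 43.7) = 43.7 kips → gross-section yield.

43.7 kips (gross-section yield governs)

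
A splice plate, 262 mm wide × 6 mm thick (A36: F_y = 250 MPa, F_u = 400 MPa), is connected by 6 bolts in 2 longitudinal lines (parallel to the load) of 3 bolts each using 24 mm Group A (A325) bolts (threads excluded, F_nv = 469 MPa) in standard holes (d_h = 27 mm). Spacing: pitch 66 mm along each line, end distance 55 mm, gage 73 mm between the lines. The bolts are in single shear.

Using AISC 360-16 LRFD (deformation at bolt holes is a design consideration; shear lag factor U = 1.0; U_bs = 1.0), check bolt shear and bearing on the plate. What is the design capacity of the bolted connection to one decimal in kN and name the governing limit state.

516.2 kN (bearing governs)

Bolt shear: A_b = π(24)²/4 = 452.39 mm². φR_n = 0.75 × 469 × 452.39 × 6 × 1 = 954.8 kN.
Bearing (6 mm plate, F_u = 400 MPa): end bolts L_c = 55 − 27/2 = 41.5, R_n = min(1.2×41.5×6×400, 2.4×24×6×400) = 119.52 kN/bolt; interior L_c = 66 − 27 = 39, R_n = 112.32 kN/bolt. φR_n = 0.75 × (2×119.52 + 4×112.32) = 516.2 kN.
Governing: min(954.8, 516.2) = 516.2 kN → bearing.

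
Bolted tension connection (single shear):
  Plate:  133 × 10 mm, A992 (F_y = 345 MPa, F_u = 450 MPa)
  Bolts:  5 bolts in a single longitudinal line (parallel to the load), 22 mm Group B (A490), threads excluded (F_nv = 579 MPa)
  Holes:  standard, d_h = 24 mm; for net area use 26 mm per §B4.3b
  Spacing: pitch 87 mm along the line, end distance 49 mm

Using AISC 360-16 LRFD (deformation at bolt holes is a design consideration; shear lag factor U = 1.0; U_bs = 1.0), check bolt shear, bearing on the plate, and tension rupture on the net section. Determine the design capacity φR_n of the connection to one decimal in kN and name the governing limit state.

Bolt shear: A_b = π(22)²/4 = 380.13 mm². φR_n = 0.75 × 579 × 380.13 × 5 × 1 = 825.4 kN.
Bearing (10 mm plate, F_u = 450 MPa): end bolts L_c = 49 − 24/2 = 37, R_n = min(1.2×37×10×450, 2.4×22×10×450) = 199.8 kN/bolt; interior L_c = 87 − 24 = 63, R_n = 237.6 kN/bolt. φR_n = 0.75 × (1×199.8 + 4×237.6) = 862.7 kN.
Tension rupture (net): A_n = (133 − 1×26)×10 = 1070 mm² (U = 1.0, A_e = A_n). φR_n = 0.75 × 450 × 1070 = 361.1 kN.
Governing: min(825.4, 862.7, 361.1) = 361.1 kN → net-section rupture.

361.1 kN (net-section rupture governs)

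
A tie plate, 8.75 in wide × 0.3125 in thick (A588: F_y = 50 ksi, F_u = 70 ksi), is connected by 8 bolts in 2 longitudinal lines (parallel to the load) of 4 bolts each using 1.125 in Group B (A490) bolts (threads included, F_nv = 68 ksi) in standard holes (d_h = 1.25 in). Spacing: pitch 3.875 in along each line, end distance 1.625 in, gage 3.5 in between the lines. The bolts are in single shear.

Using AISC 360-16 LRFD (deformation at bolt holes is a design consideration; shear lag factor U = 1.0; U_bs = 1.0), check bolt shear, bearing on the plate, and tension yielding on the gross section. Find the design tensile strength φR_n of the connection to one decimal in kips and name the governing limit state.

123.0 kips (gross-section yield governs)

Bolt shear: A_b = π(1.125)²/4 = 0.99402 in². φR_n = 0.75 × 68 × 0.99402 × 8 × 1 = 405.6 kips.
Bearing (0.3125 in plate, F_u = 70 ksi): end bolts L_c = 1.625 − 1.25/2 = 1, R_n = min(1.2×1×0.3125×70, 2.4×1.125×0.3125×70) = 26.25 kips/bolt; interior L_c = 3.875 − 1.25 = 2.625, R_n = 59.063 kips/bolt. φR_n = 0.75 × (2×26.25 + 6×59.063) = 305.2 kips.
Tension yield (gross): A_g = 8.75×0.3125 = 2.7344 in². φR_n = 0.90 × 50 × 2.7344 = 123.0 kips.
Governing: min(405.6, 305.2, 123.0) = 123.0 kips → gross-section yield.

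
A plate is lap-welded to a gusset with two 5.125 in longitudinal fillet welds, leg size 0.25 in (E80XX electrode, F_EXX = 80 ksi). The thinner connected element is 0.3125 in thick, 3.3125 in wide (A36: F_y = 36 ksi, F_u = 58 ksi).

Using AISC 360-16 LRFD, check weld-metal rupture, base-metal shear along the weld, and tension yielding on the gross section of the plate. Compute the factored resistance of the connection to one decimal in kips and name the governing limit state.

Weld metal: throat = 0.707×0.25 = 0.17675 in, L = 2×5.125 = 10.25 in. φR_n = 0.75 × 0.6 × 80 × 0.17675 × 10.25 = 65.2 kips.
Base metal shear (0.3125 in plate): yield φR_n = 1.0×0.6×36×0.3125×10.25 = 69.2 kips; rupture φR_n = 0.75×0.6×58×0.3125×10.25 = 83.6 kips; take 69.2 kips (yield).
Tension yield (gross): A_g = 3.3125×0.3125 = 1.0352 in². φR_n = 0.90 × 36 × 1.0352 = 33.5 kips.
Governing: min(65.2, 69.2, 33.5) = 33.5 kips → gross-section yield.

33.5 kips (gross-section yield governs)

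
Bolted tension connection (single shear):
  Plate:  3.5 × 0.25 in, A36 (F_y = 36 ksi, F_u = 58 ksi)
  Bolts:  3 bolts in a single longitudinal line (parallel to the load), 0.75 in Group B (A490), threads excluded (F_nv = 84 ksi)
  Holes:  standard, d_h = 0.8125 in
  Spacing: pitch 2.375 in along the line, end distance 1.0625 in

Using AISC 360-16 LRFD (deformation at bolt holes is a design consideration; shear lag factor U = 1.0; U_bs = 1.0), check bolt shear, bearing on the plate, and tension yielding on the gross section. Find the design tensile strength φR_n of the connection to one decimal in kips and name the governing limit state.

28.4 kips (gross-section yield governs)

Bolt shear: A_b = π(0.75)²/4 = 0.44179 in². φR_n = 0.75 × 84 × 0.44179 × 3 × 1 = 83.5 kips.
Bearing (0.25 in plate, F_u = 58 ksi): end bolts L_c = 1.0625 − 0.8125/2 = 0.65625, R_n = min(1.2×0.65625×0.25×58, 2.4×0.75×0.25×58) = 11.419 kips/bolt; interior L_c = 2.375 − 0.8125 = 1.5625, R_n = 26.1 kips/bolt. φR_n = 0.75 × (1×11.419 + 2×26.1) = 47.7 kips.
Tension yield (gross): A_g = 3.5×0.25 = 0.875 in². φR_n = 0.90 × 36 × 0.875 = 28.4 kips.
Governing: min(83.5, 47.7, 28.4) = 28.4 kips → gross-section yield.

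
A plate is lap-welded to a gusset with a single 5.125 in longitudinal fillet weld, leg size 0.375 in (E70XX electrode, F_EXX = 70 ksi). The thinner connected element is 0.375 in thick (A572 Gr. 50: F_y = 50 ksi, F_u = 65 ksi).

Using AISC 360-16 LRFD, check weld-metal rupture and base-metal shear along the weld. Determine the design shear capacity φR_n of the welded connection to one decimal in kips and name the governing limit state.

Weld metal: throat = 0.707×0.375 = 0.26513 in, L = 5.125 in. φR_n = 0.75 × 0.6 × 70 × 0.26513 × 5.125 = 42.8 kips.
Base metal shear (0.375 in plate): yield φR_n = 1.0×0.6×50×0.375×5.125 = 57.7 kips; rupture φR_n = 0.75×0.6×65×0.375×5.125 = 56.2 kips; take 56.2 kips (rupture).
Governing: min(42.8, 56.2) = 42.8 kips → weld metal.

42.8 kips (weld metal governs)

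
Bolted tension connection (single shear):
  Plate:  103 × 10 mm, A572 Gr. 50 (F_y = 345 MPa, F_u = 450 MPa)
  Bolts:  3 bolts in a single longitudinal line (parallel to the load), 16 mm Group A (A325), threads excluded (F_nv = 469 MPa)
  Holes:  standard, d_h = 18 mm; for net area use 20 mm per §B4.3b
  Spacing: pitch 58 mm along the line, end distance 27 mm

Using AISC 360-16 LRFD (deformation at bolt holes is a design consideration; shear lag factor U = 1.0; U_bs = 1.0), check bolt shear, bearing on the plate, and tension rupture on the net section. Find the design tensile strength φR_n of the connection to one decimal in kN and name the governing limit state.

Bolt shear: A_b = π(16)²/4 = 201.06 mm². φR_n = 0.75 × 469 × 201.06 × 3 × 1 = 212.2 kN.
Bearing (10 mm plate, F_u = 450 MPa): end bolts L_c = 27 − 18/2 = 18, R_n = min(1.2×18×10×450, 2.4×16×10×450) = 97.2 kN/bolt; interior L_c = 58 − 18 = 40, R_n = 172.8 kN/bolt. φR_n = 0.75 × (1×97.2 + 2×172.8) = 332.1 kN.
Tension rupture (net): A_n = (103 − 1×20)×10 = 830 mm² (U = 1.0, A_e = A_n). φR_n = 0.75 × 450 × 830 = 280.1 kN.
Governing: min(212.2, 332.1, 280.1) = 212.2 kN → bolt shear.

212.2 kN (bolt shear governs)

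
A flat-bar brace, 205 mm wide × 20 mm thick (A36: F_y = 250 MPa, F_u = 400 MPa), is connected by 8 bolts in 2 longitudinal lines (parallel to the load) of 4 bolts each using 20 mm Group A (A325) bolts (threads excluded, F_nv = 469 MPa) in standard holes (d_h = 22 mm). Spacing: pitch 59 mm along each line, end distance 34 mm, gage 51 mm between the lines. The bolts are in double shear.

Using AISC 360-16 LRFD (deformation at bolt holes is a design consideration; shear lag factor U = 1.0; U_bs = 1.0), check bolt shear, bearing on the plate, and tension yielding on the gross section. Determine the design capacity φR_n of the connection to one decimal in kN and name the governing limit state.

922.5 kN (gross-section yield governs)

Bolt shear: A_b = π(20)²/4 = 314.16 mm². φR_n = 0.75 × 469 × 314.16 × 8 × 2 = 1768.1 kN.
Bearing (20 mm plate, F_u = 400 MPa): end bolts L_c = 34 − 22/2 = 23, R_n = min(1.2×23×20×400, 2.4×20×20×400) = 220.8 kN/bolt; interior L_c = 59 − 22 = 37, R_n = 355.2 kN/bolt. φR_n = 0.75 × (2×220.8 + 6×355.2) = 1929.6 kN.
Tension yield (gross): A_g = 205×20 = 4100 mm². φR_n = 0.90 × 250 × 4100 = 922.5 kN.
Governing: min(1768.1, 1929.6, 922.5) = 922.5 kN → gross-section yield.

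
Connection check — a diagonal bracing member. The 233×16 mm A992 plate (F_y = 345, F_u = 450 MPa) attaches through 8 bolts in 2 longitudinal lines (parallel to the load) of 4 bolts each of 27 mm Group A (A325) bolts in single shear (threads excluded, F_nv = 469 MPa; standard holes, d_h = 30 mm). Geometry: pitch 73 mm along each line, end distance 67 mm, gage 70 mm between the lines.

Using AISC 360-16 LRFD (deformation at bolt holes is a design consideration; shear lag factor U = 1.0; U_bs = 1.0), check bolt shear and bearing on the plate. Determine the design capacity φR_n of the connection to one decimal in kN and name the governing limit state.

1611.2 kN (bolt shear governs)

Bolt shear: A_b = π(27)²/4 = 572.56 mm². φR_n = 0.75 × 469 × 572.56 × 8 × 1 = 1611.2 kN.
Bearing (16 mm plate, F_u = 450 MPa): end bolts L_c = 67 − 30/2 = 52, R_n = min(1.2×52×16×450, 2.4×27×16×450) = 449.28 kN/bolt; interior L_c = 73 − 30 = 43, R_n = 371.52 kN/bolt. φR_n = 0.75 × (2×449.28 + 6×371.52) = 2345.8 kN.
Governing: min(1611.2, 2345.8) = 1611.2 kN → bolt shear.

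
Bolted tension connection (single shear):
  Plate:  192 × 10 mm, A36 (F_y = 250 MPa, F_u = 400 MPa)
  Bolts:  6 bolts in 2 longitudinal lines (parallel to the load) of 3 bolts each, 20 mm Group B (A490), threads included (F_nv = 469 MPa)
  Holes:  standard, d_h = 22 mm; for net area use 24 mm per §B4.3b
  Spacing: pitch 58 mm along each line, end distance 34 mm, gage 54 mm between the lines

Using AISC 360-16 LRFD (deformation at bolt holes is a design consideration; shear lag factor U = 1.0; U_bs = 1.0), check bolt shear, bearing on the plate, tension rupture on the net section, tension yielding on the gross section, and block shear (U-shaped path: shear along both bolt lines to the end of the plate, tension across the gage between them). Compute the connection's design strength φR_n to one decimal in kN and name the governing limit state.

414.0 kN (block shear governs)

Bolt shear: A_b = π(20)²/4 = 314.16 mm². φR_n = 0.75 × 469 × 314.16 × 6 × 1 = 663.0 kN.
Bearing (10 mm plate, F_u = 400 MPa): end bolts L_c = 34 − 22/2 = 23, R_n = min(1.2×23×10×400, 2.4×20×10×400) = 110.4 kN/bolt; interior L_c = 58 − 22 = 36, R_n = 172.8 kN/bolt. φR_n = 0.75 × (2×110.4 + 4×172.8) = 684.0 kN.
Tension rupture (net): A_n = (192 − 2×24)×10 = 1440 mm² (U = 1.0, A_e = A_n). φR_n = 0.75 × 400 × 1440 = 432.0 kN.
Tension yield (gross): A_g = 192×10 = 1920 mm². φR_n = 0.90 × 250 × 1920 = 432.0 kN.
Block shear: shear path 2×[34+2×58] = 2×150 mm, A_gv = 3000, A_nv = 2×(150 − 2.5×24)×10 = 1800 mm²; tension across gage: (54 − 1×24)×10 = 300 mm². R_n = min(0.6×400×1800, 0.6×250×3000) + 1.0×400×300 = min(432, 450) + 120 = 552 kN. φR_n = 0.75 × 552 = 414.0 kN.
Governing: min(663.0, 684.0, 432.0, 432.0, 414.0) = 414.0 kN → block shear.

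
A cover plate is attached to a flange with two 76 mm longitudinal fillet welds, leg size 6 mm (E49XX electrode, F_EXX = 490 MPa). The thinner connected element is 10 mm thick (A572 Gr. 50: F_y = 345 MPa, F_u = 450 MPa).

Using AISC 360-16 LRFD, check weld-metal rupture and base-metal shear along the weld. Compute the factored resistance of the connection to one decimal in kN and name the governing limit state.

142.2 kN (weld metal governs)

Weld metal: throat = 0.707×6 = 4.242 mm, L = 2×76 = 152 mm. φR_n = 0.75 × 0.6 × 490 × 4.242 × 152 = 142.2 kN.
Base metal shear (10 mm plate): yield φR_n = 1.0×0.6×345×10×152 = 314.6 kN; rupture φR_n = 0.75×0.6×450×10×152 = 307.8 kN; take 307.8 kN (rupture).
Governing: min(142.2, 307.8) = 142.2 kN → weld metal.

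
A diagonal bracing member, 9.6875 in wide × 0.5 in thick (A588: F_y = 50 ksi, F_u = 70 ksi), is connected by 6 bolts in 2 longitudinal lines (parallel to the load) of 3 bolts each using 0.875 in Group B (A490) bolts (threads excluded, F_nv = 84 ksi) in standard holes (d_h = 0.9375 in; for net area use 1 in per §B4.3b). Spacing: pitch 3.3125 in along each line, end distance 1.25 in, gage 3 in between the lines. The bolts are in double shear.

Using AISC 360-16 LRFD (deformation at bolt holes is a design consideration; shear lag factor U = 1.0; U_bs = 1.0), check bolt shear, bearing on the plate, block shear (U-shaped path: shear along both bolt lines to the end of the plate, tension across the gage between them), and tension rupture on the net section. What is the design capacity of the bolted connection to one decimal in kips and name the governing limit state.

Bolt shear: A_b = π(0.875)²/4 = 0.60132 in². φR_n = 0.75 × 84 × 0.60132 × 6 × 2 = 454.6 kips.
Bearing (0.5 in plate, F_u = 70 ksi): end bolts L_c = 1.25 − 0.9375/2 = 0.78125, R_n = min(1.2×0.78125×0.5×70, 2.4×0.875×0.5×70) = 32.813 kips/bolt; interior L_c = 3.3125 − 0.9375 = 2.375, R_n = 73.5 kips/bolt. φR_n = 0.75 × (2×32.813 + 4×73.5) = 269.7 kips.
Block shear: shear path 2×[1.25+2×3.3125] = 2×7.875 in, A_gv = 7.875, A_nv = 2×(7.875 − 2.5×1)×0.5 = 5.375 in²; tension across gage: (3 − 1×1)×0.5 = 1 in². R_n = min(0.6×70×5.375, 0.6×50×7.875) + 1.0×70×1 = min(225.75, 236.25) + 70 = 295.75 kips. φR_n = 0.75 × 295.75 = 221.8 kips.
Tension rupture (net): A_n = (9.6875 − 2×1)×0.5 = 3.8438 in² (U = 1.0, A_e = A_n). φR_n = 0.75 × 70 × 3.8438 = 201.8 kips.
Governing: min(454.6, 269.7, 221.8, 201.8) = 201.8 kips → net-section rupture.

201.8 kips (net-section rupture governs)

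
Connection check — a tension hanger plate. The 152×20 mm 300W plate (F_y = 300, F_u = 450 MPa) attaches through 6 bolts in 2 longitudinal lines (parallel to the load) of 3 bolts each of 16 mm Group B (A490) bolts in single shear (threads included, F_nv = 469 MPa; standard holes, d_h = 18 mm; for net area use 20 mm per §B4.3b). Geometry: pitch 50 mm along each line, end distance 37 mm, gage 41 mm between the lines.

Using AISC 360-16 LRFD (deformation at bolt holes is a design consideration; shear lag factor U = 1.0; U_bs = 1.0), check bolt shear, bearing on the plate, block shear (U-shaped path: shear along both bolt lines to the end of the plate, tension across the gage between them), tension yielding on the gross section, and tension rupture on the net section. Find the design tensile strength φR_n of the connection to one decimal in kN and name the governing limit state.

424.3 kN (bolt shear governs)

Bolt shear: A_b = π(16)²/4 = 201.06 mm². φR_n = 0.75 × 469 × 201.06 × 6 × 1 = 424.3 kN.
Bearing (20 mm plate, F_u = 450 MPa): end bolts L_c = 37 − 18/2 = 28, R_n = min(1.2×28×20×450, 2.4×16×20×450) = 302.4 kN/bolt; interior L_c = 50 − 18 = 32, R_n = 345.6 kN/bolt. φR_n = 0.75 × (2×302.4 + 4×345.6) = 1490.4 kN.
Block shear: shear path 2×[37+2×50] = 2×137 mm, A_gv = 5480, A_nv = 2×(137 − 2.5×20)×20 = 3480 mm²; tension across gage: (41 − 1×20)×20 = 420 mm². R_n = min(0.6×450×3480, 0.6×300×5480) + 1.0×450×420 = min(939.6, 986.4) + 189 = 1128.6 kN. φR_n = 0.75 × 1128.6 = 846.5 kN.
Tension yield (gross): A_g = 152×20 = 3040 mm². φR_n = 0.90 × 300 × 3040 = 820.8 kN.
Tension rupture (net): A_n = (152 − 2×20)×20 = 2240 mm² (U = 1.0, A_e = A_n). φR_n = 0.75 × 450 × 2240 = 756.0 kN.
Governing: min(424.3, 1490.4, 846.5, 820.8, 756.0) = 424.3 kN → bolt shear.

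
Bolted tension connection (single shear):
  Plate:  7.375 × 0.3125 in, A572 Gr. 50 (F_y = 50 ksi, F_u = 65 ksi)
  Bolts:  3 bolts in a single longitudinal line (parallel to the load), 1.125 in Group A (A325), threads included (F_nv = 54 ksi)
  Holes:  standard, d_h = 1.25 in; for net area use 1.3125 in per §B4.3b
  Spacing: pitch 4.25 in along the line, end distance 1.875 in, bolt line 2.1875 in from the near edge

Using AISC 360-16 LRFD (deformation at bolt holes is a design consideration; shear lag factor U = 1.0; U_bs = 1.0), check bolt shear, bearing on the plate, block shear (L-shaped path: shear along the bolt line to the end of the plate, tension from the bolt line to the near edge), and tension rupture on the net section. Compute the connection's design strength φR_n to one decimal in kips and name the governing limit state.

88.2 kips (block shear governs)

Bolt shear: A_b = π(1.125)²/4 = 0.99402 in². φR_n = 0.75 × 54 × 0.99402 × 3 × 1 = 120.8 kips.
Bearing (0.3125 in plate, F_u = 65 ksi): end bolts L_c = 1.875 − 1.25/2 = 1.25, R_n = min(1.2×1.25×0.3125×65, 2.4×1.125×0.3125×65) = 30.469 kips/bolt; interior L_c = 4.25 − 1.25 = 3, R_n = 54.844 kips/bolt. φR_n = 0.75 × (1×30.469 + 2×54.844) = 105.1 kips.
Block shear: shear path 1×[1.875+2×4.25] = 1×10.375 in, A_gv = 3.2422, A_nv = 1×(10.375 − 2.5×1.3125)×0.3125 = 2.2168 in²; tension to near edge: (2.1875 − 0.5×1.3125)×0.3125 = 0.47852 in². R_n = min(0.6×65×2.2168, 0.6×50×3.2422) + 1.0×65×0.47852 = min(86.455, 97.266) + 31.104 = 117.56 kips. φR_n = 0.75 × 117.56 = 88.2 kips.
Tension rupture (net): A_n = (7.375 − 1×1.3125)×0.3125 = 1.8945 in² (U = 1.0, A_e = A_n). φR_n = 0.75 × 65 × 1.8945 = 92.4 kips.
Governing: min(120.8, 105.1, 88.2, 92.4) = 88.2 kips → block shear.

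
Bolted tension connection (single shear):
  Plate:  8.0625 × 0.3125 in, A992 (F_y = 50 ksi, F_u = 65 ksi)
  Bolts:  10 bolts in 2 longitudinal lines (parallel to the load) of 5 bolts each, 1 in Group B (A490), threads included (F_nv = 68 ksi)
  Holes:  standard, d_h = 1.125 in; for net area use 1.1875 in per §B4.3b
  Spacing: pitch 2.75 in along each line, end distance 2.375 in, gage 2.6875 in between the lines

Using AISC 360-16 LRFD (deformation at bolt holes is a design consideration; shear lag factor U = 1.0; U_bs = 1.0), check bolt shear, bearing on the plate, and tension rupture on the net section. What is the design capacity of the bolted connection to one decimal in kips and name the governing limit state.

Bolt shear: A_b = π(1)²/4 = 0.7854 in². φR_n = 0.75 × 68 × 0.7854 × 10 × 1 = 400.6 kips.
Bearing (0.3125 in plate, F_u = 65 ksi): end bolts L_c = 2.375 − 1.125/2 = 1.8125, R_n = min(1.2×1.8125×0.3125×65, 2.4×1×0.3125×65) = 44.18 kips/bolt; interior L_c = 2.75 − 1.125 = 1.625, R_n = 39.609 kips/bolt. φR_n = 0.75 × (2×44.18 + 8×39.609) = 303.9 kips.
Tension rupture (net): A_n = (8.0625 − 2×1.1875)×0.3125 = 1.7773 in² (U = 1.0, A_e = A_n). φR_n = 0.75 × 65 × 1.7773 = 86.6 kips.
Governing: min(400.6, 303.9, 86.6) = 86.6 kips → net-section rupture.

86.6 kips (net-section rupture governs)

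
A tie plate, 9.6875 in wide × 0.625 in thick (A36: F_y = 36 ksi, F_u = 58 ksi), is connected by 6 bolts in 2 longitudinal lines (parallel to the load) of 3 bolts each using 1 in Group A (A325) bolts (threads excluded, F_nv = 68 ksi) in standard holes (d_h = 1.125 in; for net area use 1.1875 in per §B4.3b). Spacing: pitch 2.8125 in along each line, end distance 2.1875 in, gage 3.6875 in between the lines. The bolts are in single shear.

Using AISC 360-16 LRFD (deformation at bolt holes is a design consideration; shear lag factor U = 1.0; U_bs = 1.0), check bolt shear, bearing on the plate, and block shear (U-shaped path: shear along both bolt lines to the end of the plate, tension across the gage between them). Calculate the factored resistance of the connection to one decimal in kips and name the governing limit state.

Bolt shear: A_b = π(1)²/4 = 0.7854 in². φR_n = 0.75 × 68 × 0.7854 × 6 × 1 = 240.3 kips.
Bearing (0.625 in plate, F_u = 58 ksi): end bolts L_c = 2.1875 − 1.125/2 = 1.625, R_n = min(1.2×1.625×0.625×58, 2.4×1×0.625×58) = 70.688 kips/bolt; interior L_c = 2.8125 − 1.125 = 1.6875, R_n = 73.406 kips/bolt. φR_n = 0.75 × (2×70.688 + 4×73.406) = 326.3 kips.
Block shear: shear path 2×[2.1875+2×2.8125] = 2×7.8125 in, A_gv = 9.7656, A_nv = 2×(7.8125 − 2.5×1.1875)×0.625 = 6.0547 in²; tension across gage: (3.6875 − 1×1.1875)×0.625 = 1.5625 in². R_n = min(0.6×58×6.0547, 0.6×36×9.7656) + 1.0×58×1.5625 = min(210.7, 210.94) + 90.625 = 301.33 kips. φR_n = 0.75 × 301.33 = 226.0 kips.
Governing: min(240.3, 326.3, 226.0) = 226.0 kips → block shear.

226.0 kips (block shear governs)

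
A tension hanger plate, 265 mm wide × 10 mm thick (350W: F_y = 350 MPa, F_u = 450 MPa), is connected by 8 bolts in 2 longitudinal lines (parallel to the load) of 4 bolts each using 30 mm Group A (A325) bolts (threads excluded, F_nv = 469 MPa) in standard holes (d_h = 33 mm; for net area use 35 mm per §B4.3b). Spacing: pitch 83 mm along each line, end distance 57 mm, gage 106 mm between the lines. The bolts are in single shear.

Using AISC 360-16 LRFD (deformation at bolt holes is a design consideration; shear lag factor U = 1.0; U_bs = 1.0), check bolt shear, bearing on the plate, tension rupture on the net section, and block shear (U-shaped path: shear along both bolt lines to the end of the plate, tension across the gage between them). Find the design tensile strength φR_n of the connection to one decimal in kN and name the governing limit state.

658.1 kN (net-section rupture governs)

Bolt shear: A_b = π(30)²/4 = 706.86 mm². φR_n = 0.75 × 469 × 706.86 × 8 × 1 = 1989.1 kN.
Bearing (10 mm plate, F_u = 450 MPa): end bolts L_c = 57 − 33/2 = 40.5, R_n = min(1.2×40.5×10×450, 2.4×30×10×450) = 218.7 kN/bolt; interior L_c = 83 − 33 = 50, R_n = 270 kN/bolt. φR_n = 0.75 × (2×218.7 + 6×270) = 1543.1 kN.
Tension rupture (net): A_n = (265 − 2×35)×10 = 1950 mm² (U = 1.0, A_e = A_n). φR_n = 0.75 × 450 × 1950 = 658.1 kN.
Block shear: shear path 2×[57+3×83] = 2×306 mm, A_gv = 6120, A_nv = 2×(306 − 3.5×35)×10 = 3670 mm²; tension across gage: (106 − 1×35)×10 = 710 mm². R_n = min(0.6×450×3670, 0.6×350×6120) + 1.0×450×710 = min(990.9, 1285.2) + 319.5 = 1310.4 kN. φR_n = 0.75 × 1310.4 = 982.8 kN.
Governing: min(1989.1, 1543.1, 658.1, 982.8) = 658.1 kN → net-section rupture.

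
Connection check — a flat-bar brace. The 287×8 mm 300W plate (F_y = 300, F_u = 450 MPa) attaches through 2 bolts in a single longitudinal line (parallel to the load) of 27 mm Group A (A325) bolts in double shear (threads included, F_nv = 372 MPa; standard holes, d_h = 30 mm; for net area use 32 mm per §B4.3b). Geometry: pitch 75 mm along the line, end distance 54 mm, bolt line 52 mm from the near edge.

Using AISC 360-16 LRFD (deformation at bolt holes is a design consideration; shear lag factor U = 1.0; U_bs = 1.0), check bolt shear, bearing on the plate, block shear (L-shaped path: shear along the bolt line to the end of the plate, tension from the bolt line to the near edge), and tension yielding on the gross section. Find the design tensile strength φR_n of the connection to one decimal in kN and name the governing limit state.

228.4 kN (block shear governs)

Bolt shear: A_b = π(27)²/4 = 572.56 mm². φR_n = 0.75 × 372 × 572.56 × 2 × 2 = 639.0 kN.
Bearing (8 mm plate, F_u = 450 MPa): end bolts L_c = 54 − 30/2 = 39, R_n = min(1.2×39×8×450, 2.4×27×8×450) = 168.48 kN/bolt; interior L_c = 75 − 30 = 45, R_n = 194.4 kN/bolt. φR_n = 0.75 × (1×168.48 + 1×194.4) = 272.2 kN.
Block shear: shear path 1×[54+1×75] = 1×129 mm, A_gv = 1032, A_nv = 1×(129 − 1.5×32)×8 = 648 mm²; tension to near edge: (52 − 0.5×32)×8 = 288 mm². R_n = min(0.6×450×648, 0.6×300×1032) + 1.0×450×288 = min(174.96, 185.76) + 129.6 = 304.56 kN. φR_n = 0.75 × 304.56 = 228.4 kN.
Tension yield (gross): A_g = 287×8 = 2296 mm². φR_n = 0.90 × 300 × 2296 = 619.9 kN.
Governing: min(639.0, 272.2, 228.4, 619.9) = 228.4 kN → block shear.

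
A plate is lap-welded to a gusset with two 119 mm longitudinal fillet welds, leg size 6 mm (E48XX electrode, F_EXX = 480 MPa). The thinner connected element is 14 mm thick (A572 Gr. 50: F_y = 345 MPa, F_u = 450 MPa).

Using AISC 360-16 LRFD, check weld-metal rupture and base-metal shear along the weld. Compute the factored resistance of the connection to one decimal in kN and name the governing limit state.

218.1 kN (weld metal governs)

Weld metal: throat = 0.707×6 = 4.242 mm, L = 2×119 = 238 mm. φR_n = 0.75 × 0.6 × 480 × 4.242 × 238 = 218.1 kN.
Base metal shear (14 mm plate): yield φR_n = 1.0×0.6×345×14×238 = 689.7 kN; rupture φR_n = 0.75×0.6×450×14×238 = 674.7 kN; take 674.7 kN (rupture).
Governing: min(218.1, 674.7) = 218.1 kN → weld metal.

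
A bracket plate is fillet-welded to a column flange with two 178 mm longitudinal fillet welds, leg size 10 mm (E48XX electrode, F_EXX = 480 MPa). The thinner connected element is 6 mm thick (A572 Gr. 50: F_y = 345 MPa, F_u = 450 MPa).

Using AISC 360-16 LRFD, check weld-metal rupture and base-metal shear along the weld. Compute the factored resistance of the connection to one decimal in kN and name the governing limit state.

432.5 kN (base-metal shear governs)

Weld metal: throat = 0.707×10 = 7.07 mm, L = 2×178 = 356 mm. φR_n = 0.75 × 0.6 × 480 × 7.07 × 356 = 543.7 kN.
Base metal shear (6 mm plate): yield φR_n = 1.0×0.6×345×6×356 = 442.2 kN; rupture φR_n = 0.75×0.6×450×6×356 = 432.5 kN; take 432.5 kN (rupture).
Governing: min(543.7, 432.5) = 432.5 kN → base-metal shear.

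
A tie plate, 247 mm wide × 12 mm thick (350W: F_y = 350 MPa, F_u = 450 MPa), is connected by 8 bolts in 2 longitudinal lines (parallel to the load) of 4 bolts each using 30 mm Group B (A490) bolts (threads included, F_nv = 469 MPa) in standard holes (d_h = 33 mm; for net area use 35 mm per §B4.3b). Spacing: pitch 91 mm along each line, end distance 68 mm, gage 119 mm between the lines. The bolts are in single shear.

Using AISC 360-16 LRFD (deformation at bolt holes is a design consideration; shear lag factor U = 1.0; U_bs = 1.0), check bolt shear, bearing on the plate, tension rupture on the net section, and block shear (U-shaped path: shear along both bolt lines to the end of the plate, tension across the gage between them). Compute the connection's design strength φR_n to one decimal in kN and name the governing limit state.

Bolt shear: A_b = π(30)²/4 = 706.86 mm². φR_n = 0.75 × 469 × 706.86 × 8 × 1 = 1989.1 kN.
Bearing (12 mm plate, F_u = 450 MPa): end bolts L_c = 68 − 33/2 = 51.5, R_n = min(1.2×51.5×12×450, 2.4×30×12×450) = 333.72 kN/bolt; interior L_c = 91 − 33 = 58, R_n = 375.84 kN/bolt. φR_n = 0.75 × (2×333.72 + 6×375.84) = 2191.9 kN.
Tension rupture (net): A_n = (247 − 2×35)×12 = 2124 mm² (U = 1.0, A_e = A_n). φR_n = 0.75 × 450 × 2124 = 716.9 kN.
Block shear: shear path 2×[68+3×91] = 2×341 mm, A_gv = 8184, A_nv = 2×(341 − 3.5×35)×12 = 5244 mm²; tension across gage: (119 − 1×35)×12 = 1008 mm². R_n = min(0.6×450×5244, 0.6×350×8184) + 1.0×450×1008 = min(1415.9, 1718.6) + 453.6 = 1869.5 kN. φR_n = 0.75 × 1869.5 = 1402.1 kN.
Governing: min(1989.1, 2191.9, 716.9, 1402.1) = 716.9 kN → net-section rupture.

716.9 kN (net-section rupture governs)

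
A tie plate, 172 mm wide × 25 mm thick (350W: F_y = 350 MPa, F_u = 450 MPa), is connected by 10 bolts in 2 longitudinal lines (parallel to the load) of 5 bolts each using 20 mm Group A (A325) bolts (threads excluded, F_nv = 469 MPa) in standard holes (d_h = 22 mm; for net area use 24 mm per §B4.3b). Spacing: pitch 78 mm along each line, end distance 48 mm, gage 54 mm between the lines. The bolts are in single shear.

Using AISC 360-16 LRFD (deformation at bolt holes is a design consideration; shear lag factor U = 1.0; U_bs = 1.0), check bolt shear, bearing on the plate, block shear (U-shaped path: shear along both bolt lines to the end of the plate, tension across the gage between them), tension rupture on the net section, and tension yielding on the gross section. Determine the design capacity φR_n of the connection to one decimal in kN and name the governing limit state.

1046.3 kN (net-section rupture governs)

Bolt shear: A_b = π(20)²/4 = 314.16 mm². φR_n = 0.75 × 469 × 314.16 × 10 × 1 = 1105.1 kN.
Bearing (25 mm plate, F_u = 450 MPa): end bolts L_c = 48 − 22/2 = 37, R_n = min(1.2×37×25×450, 2.4×20×25×450) = 499.5 kN/bolt; interior L_c = 78 − 22 = 56, R_n = 540 kN/bolt. φR_n = 0.75 × (2×499.5 + 8×540) = 3989.3 kN.
Block shear: shear path 2×[48+4×78] = 2×360 mm, A_gv = 18000, A_nv = 2×(360 − 4.5×24)×25 = 12600 mm²; tension across gage: (54 − 1×24)×25 = 750 mm². R_n = min(0.6×450×12600, 0.6×350×18000) + 1.0×450×750 = min(3402, 3780) + 337.5 = 3739.5 kN. φR_n = 0.75 × 3739.5 = 2804.6 kN.
Tension rupture (net): A_n = (172 − 2×24)×25 = 3100 mm² (U = 1.0, A_e = A_n). φR_n = 0.75 × 450 × 3100 = 1046.3 kN.
Tension yield (gross): A_g = 172×25 = 4300 mm². φR_n = 0.90 × 350 × 4300 = 1354.5 kN.
Governing: min(1105.1, 3989.3, 2804.6, 1046.3, 1354.5) = 1046.3 kN → net-section rupture.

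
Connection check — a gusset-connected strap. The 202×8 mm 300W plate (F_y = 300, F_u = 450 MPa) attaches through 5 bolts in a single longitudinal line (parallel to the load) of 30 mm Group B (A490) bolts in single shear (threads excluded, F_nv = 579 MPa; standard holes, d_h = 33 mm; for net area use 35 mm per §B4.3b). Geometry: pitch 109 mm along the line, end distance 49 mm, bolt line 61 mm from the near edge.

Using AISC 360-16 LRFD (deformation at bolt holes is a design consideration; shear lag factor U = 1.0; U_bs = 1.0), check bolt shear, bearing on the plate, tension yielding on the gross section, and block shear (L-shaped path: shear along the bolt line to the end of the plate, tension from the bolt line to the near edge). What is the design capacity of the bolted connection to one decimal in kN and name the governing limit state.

436.3 kN (gross-section yield governs)

Bolt shear: A_b = π(30)²/4 = 706.86 mm². φR_n = 0.75 × 579 × 706.86 × 5 × 1 = 1534.8 kN.
Bearing (8 mm plate, F_u = 450 MPa): end bolts L_c = 49 − 33/2 = 32.5, R_n = min(1.2×32.5×8×450, 2.4×30×8×450) = 140.4 kN/bolt; interior L_c = 109 − 33 = 76, R_n = 259.2 kN/bolt. φR_n = 0.75 × (1×140.4 + 4×259.2) = 882.9 kN.
Tension yield (gross): A_g = 202×8 = 1616 mm². φR_n = 0.90 × 300 × 1616 = 436.3 kN.
Block shear: shear path 1×[49+4×109] = 1×485 mm, A_gv = 3880, A_nv = 1×(485 − 4.5×35)×8 = 2620 mm²; tension to near edge: (61 − 0.5×35)×8 = 348 mm². R_n = min(0.6×450×2620, 0.6×300×3880) + 1.0×450×348 = min(707.4, 698.4) + 156.6 = 855 kN. φR_n = 0.75 × 855 = 641.3 kN.
Governing: min(1534.8, 882.9, 436.3, 641.3) = 436.3 kN → gross-section yield.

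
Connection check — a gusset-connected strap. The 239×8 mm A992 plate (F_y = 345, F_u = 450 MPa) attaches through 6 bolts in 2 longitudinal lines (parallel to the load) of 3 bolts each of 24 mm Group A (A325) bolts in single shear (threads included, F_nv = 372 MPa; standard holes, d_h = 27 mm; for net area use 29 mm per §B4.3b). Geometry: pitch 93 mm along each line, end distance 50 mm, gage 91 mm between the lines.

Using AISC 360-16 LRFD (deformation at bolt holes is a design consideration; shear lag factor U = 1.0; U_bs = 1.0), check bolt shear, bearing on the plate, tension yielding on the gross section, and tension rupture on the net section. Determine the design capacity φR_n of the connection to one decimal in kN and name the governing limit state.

Bolt shear: A_b = π(24)²/4 = 452.39 mm². φR_n = 0.75 × 372 × 452.39 × 6 × 1 = 757.3 kN.
Bearing (8 mm plate, F_u = 450 MPa): end bolts L_c = 50 − 27/2 = 36.5, R_n = min(1.2×36.5×8×450, 2.4×24×8×450) = 157.68 kN/bolt; interior L_c = 93 − 27 = 66, R_n = 207.36 kN/bolt. φR_n = 0.75 × (2×157.68 + 4×207.36) = 858.6 kN.
Tension yield (gross): A_g = 239×8 = 1912 mm². φR_n = 0.90 × 345 × 1912 = 593.7 kN.
Tension rupture (net): A_n = (239 − 2×29)×8 = 1448 mm² (U = 1.0, A_e = A_n). φR_n = 0.75 × 450 × 1448 = 488.7 kN.
Governing: min(757.3, 858.6, 593.7, 488.7) = 488.7 kN → net-section rupture.

488.7 kN (net-section rupture governs)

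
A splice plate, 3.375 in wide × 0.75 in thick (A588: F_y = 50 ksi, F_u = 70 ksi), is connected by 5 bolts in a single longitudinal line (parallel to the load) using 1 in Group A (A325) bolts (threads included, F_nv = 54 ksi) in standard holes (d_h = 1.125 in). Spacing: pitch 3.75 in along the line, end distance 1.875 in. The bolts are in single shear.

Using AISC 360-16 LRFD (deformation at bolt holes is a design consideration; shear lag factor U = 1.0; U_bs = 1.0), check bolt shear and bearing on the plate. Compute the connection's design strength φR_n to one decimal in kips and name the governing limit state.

159.0 kips (bolt shear governs)

Bolt shear: A_b = π(1)²/4 = 0.7854 in². φR_n = 0.75 × 54 × 0.7854 × 5 × 1 = 159.0 kips.
Bearing (0.75 in plate, F_u = 70 ksi): end bolts L_c = 1.875 − 1.125/2 = 1.3125, R_n = min(1.2×1.3125×0.75×70, 2.4×1×0.75×70) = 82.688 kips/bolt; interior L_c = 3.75 − 1.125 = 2.625, R_n = 126 kips/bolt. φR_n = 0.75 × (1×82.688 + 4×126) = 440.0 kips.
Governing: min(159.0, 440.0) = 159.0 kips → bolt shear.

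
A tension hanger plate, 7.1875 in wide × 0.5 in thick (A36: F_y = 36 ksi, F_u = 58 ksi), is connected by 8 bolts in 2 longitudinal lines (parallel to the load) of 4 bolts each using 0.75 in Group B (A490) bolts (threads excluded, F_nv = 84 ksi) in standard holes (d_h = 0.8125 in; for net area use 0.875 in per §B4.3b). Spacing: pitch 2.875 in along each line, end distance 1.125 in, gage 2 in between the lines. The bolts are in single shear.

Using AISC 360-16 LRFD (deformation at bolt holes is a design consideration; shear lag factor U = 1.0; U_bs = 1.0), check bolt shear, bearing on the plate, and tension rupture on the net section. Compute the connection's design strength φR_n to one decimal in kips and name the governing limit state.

118.3 kips (net-section rupture governs)

Bolt shear: A_b = π(0.75)²/4 = 0.44179 in². φR_n = 0.75 × 84 × 0.44179 × 8 × 1 = 222.7 kips.
Bearing (0.5 in plate, F_u = 58 ksi): end bolts L_c = 1.125 − 0.8125/2 = 0.71875, R_n = min(1.2×0.71875×0.5×58, 2.4×0.75×0.5×58) = 25.013 kips/bolt; interior L_c = 2.875 − 0.8125 = 2.0625, R_n = 52.2 kips/bolt. φR_n = 0.75 × (2×25.013 + 6×52.2) = 272.4 kips.
Tension rupture (net): A_n = (7.1875 − 2×0.875)×0.5 = 2.7188 in² (U = 1.0, A_e = A_n). φR_n = 0.75 × 58 × 2.7188 = 118.3 kips.
Governing: min(222.7, 272.4, 118.3) = 118.3 kips → net-section rupture.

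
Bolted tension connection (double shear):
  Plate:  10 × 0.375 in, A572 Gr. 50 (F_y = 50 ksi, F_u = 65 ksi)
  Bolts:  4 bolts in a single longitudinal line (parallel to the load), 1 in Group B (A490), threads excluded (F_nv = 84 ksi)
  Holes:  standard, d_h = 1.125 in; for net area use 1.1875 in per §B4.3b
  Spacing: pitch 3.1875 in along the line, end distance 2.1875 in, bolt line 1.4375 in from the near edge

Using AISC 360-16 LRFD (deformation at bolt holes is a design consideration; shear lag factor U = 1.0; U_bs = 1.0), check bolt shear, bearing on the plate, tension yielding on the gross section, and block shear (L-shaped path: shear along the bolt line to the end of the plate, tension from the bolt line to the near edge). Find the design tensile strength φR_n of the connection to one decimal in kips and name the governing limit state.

98.7 kips (block shear governs)

Bolt shear: A_b = π(1)²/4 = 0.7854 in². φR_n = 0.75 × 84 × 0.7854 × 4 × 2 = 395.8 kips.
Bearing (0.375 in plate, F_u = 65 ksi): end bolts L_c = 2.1875 − 1.125/2 = 1.625, R_n = min(1.2×1.625×0.375×65, 2.4×1×0.375×65) = 47.531 kips/bolt; interior L_c = 3.1875 − 1.125 = 2.0625, R_n = 58.5 kips/bolt. φR_n = 0.75 × (1×47.531 + 3×58.5) = 167.3 kips.
Tension yield (gross): A_g = 10×0.375 = 3.75 in². φR_n = 0.90 × 50 × 3.75 = 168.8 kips.
Block shear: shear path 1×[2.1875+3×3.1875] = 1×11.75 in, A_gv = 4.4063, A_nv = 1×(11.75 − 3.5×1.1875)×0.375 = 2.8477 in²; tension to near edge: (1.4375 − 0.5×1.1875)×0.375 = 0.31641 in². R_n = min(0.6×65×2.8477, 0.6×50×4.4063) + 1.0×65×0.31641 = min(111.06, 132.19) + 20.567 = 131.63 kips. φR_n = 0.75 × 131.63 = 98.7 kips.
Governing: min(395.8, 167.3, 168.8, 98.7) = 98.7 kips → block shear.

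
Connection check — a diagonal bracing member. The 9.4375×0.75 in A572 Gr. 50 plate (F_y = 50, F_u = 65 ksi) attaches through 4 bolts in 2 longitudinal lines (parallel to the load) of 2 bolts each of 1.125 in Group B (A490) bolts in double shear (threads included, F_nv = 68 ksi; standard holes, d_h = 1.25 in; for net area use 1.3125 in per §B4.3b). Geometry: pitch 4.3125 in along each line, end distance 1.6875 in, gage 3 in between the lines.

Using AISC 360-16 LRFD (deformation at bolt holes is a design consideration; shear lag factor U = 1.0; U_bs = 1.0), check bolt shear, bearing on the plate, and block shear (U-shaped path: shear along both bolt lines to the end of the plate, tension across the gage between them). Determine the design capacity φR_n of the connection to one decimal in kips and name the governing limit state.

Bolt shear: A_b = π(1.125)²/4 = 0.99402 in². φR_n = 0.75 × 68 × 0.99402 × 4 × 2 = 405.6 kips.
Bearing (0.75 in plate, F_u = 65 ksi): end bolts L_c = 1.6875 − 1.25/2 = 1.0625, R_n = min(1.2×1.0625×0.75×65, 2.4×1.125×0.75×65) = 62.156 kips/bolt; interior L_c = 4.3125 − 1.25 = 3.0625, R_n = 131.63 kips/bolt. φR_n = 0.75 × (2×62.156 + 2×131.63) = 290.7 kips.
Block shear: shear path 2×[1.6875+1×4.3125] = 2×6 in, A_gv = 9, A_nv = 2×(6 − 1.5×1.3125)×0.75 = 6.0469 in²; tension across gage: (3 − 1×1.3125)×0.75 = 1.2656 in². R_n = min(0.6×65×6.0469, 0.6×50×9) + 1.0×65×1.2656 = min(235.83, 270) + 82.264 = 318.09 kips. φR_n = 0.75 × 318.09 = 238.6 kips.
Governing: min(405.6, 290.7, 238.6) = 238.6 kips → block shear.

238.6 kips (block shear governs)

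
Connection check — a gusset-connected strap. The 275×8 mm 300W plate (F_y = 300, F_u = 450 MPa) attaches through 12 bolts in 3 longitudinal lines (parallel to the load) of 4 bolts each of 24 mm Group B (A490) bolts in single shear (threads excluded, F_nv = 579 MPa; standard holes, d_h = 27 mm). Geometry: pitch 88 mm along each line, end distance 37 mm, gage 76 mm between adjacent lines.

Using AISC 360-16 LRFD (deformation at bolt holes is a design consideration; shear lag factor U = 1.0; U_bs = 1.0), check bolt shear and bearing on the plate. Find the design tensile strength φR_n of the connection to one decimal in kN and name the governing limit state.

Bolt shear: A_b = π(24)²/4 = 452.39 mm². φR_n = 0.75 × 579 × 452.39 × 12 × 1 = 2357.4 kN.
Bearing (8 mm plate, F_u = 450 MPa): end bolts L_c = 37 − 27/2 = 23.5, R_n = min(1.2×23.5×8×450, 2.4×24×8×450) = 101.52 kN/bolt; interior L_c = 88 − 27 = 61, R_n = 207.36 kN/bolt. φR_n = 0.75 × (3×101.52 + 9×207.36) = 1628.1 kN.
Governing: min(2357.4, 1628.1) = 1628.1 kN → bearing.

1628.1 kN (bearing governs)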